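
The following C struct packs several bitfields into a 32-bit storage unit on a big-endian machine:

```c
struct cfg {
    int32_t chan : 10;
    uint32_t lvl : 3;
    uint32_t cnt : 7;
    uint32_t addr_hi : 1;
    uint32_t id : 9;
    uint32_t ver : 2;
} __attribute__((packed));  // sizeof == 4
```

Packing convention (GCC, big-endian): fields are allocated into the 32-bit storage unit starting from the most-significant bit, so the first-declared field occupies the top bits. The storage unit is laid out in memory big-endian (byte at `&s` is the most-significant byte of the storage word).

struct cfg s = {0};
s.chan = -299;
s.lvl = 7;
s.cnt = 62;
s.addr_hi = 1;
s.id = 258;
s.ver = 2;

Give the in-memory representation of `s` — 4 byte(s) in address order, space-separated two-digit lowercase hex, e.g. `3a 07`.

b5 7b ec 0a

chan:10 = -299 → 0x2d5 << 22 → word 0xb5400000
lvl:3 = 7 → 0x7 << 19 → word 0xb5780000
cnt:7 = 62 → 0x3e << 12 → word 0xb57be000
addr_hi:1 = 1 → 0x1 << 11 → word 0xb57be800
id:9 = 258 → 0x102 << 2 → word 0xb57bec08
ver:2 = 2 → 0x2 << 0 → word 0xb57bec0a
word = 0xb57bec0a → big-endian bytes:
  [0]=0xb5  [1]=0x7b  [2]=0xec  [3]=0x0a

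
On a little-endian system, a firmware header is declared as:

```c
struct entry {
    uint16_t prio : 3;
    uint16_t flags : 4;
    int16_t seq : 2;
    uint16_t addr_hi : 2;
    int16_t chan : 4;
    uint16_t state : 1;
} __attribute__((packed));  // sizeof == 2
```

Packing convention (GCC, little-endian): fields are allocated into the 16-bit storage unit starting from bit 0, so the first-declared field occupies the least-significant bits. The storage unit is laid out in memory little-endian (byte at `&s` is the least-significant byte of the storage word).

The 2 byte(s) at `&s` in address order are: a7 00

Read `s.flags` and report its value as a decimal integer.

[0]=0xa7 [1]=0x00 (little-endian) → word 0x00a7
prio:3 @ bit 0 → (0x00a7>>0)&0x7 = 0x7
flags:4 @ bit 3 → (0x00a7>>3)&0xf = 0x4  ←
seq:2 @ bit 7 → (0x00a7>>7)&0x3 = 0x1
addr_hi:2 @ bit 9 → (0x00a7>>9)&0x3 = 0x0
chan:4 @ bit 11 → (0x00a7>>11)&0xf = 0x0
state:1 @ bit 15 → (0x00a7>>15)&0x1 = 0x0

4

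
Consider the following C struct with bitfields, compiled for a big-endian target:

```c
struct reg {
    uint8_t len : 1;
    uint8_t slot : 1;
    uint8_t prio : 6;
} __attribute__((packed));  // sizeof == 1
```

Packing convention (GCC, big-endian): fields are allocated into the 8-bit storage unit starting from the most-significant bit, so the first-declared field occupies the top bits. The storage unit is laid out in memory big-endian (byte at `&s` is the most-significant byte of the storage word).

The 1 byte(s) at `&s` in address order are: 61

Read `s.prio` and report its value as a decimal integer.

[0]=0x61 (big-endian) → word 0x61
len:1 @ bit 7 → (0x61>>7)&0x1 = 0x0
slot:1 @ bit 6 → (0x61>>6)&0x1 = 0x1
prio:6 @ bit 0 → (0x61>>0)&0x3f = 0x21  ←

33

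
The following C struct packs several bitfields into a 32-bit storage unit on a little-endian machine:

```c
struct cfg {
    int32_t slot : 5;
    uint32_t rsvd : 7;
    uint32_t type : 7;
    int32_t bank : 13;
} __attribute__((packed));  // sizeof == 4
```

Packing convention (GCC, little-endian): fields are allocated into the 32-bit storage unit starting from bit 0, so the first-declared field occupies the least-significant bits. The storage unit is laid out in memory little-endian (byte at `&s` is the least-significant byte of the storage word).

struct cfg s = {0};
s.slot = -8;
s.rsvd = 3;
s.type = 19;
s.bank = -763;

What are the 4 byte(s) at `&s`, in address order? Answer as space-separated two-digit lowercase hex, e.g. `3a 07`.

slot:5 = -8 → 0x18 << 0 → word 0x00000018
rsvd:7 = 3 → 0x3 << 5 → word 0x00000078
type:7 = 19 → 0x13 << 12 → word 0x00013078
bank:13 = -763 → 0x1d05 << 19 → word 0xe8293078
word = 0xe8293078 → little-endian bytes:
  [0]=0x78  [1]=0x30  [2]=0x29  [3]=0xe8

78 30 29 e8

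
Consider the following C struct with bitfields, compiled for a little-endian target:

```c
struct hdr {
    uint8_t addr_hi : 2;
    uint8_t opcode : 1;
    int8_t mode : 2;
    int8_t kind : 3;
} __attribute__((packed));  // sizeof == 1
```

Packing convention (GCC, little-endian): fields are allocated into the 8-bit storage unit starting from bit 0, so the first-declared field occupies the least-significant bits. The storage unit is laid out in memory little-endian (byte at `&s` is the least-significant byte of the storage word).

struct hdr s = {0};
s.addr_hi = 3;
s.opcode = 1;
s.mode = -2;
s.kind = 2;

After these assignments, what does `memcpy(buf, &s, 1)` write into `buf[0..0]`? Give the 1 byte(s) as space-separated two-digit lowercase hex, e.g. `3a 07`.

addr_hi:2 = 3 → 0x3 << 0 → word 0x03
opcode:1 = 1 → 0x1 << 2 → word 0x07
mode:2 = -2 → 0x2 << 3 → word 0x17
kind:3 = 2 → 0x2 << 5 → word 0x57
word = 0x57 → little-endian bytes:
  [0]=0x57

57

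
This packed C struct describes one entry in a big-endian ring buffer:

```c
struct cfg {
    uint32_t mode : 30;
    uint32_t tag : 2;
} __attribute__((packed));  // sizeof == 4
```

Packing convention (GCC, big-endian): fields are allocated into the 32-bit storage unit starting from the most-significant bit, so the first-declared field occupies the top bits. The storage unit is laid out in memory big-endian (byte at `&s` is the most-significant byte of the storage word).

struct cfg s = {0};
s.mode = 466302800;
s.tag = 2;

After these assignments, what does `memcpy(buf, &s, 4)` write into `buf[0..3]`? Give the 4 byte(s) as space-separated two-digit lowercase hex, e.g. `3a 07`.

6f 2c dd 42

mode (30b) val=466302800 bits=0x1bcb3750 at bit 2: 0x6f2cdd40
tag (2b) val=2 bits=0x2 at bit 0: 0x6f2cdd42
word = 0x6f2cdd42 → big-endian bytes:
  [0]=0x6f  [1]=0x2c  [2]=0xdd  [3]=0x42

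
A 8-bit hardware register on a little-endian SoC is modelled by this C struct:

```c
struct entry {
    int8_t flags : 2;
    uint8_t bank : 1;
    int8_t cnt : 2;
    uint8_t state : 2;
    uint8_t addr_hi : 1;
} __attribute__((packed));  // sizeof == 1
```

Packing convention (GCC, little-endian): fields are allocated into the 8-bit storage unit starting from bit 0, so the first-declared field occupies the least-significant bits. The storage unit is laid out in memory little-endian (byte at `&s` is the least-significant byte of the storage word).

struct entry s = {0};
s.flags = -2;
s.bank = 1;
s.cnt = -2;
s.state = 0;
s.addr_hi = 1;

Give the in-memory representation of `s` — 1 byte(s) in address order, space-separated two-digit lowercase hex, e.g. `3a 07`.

flags:2 = -2 → 0x2 << 0 → word 0x02
bank:1 = 1 → 0x1 << 2 → word 0x06
cnt:2 = -2 → 0x2 << 3 → word 0x16
state:2 = 0 → 0x0 << 5 → word 0x16
addr_hi:1 = 1 → 0x1 << 7 → word 0x96
word = 0x96 → little-endian bytes:
  [0]=0x96

96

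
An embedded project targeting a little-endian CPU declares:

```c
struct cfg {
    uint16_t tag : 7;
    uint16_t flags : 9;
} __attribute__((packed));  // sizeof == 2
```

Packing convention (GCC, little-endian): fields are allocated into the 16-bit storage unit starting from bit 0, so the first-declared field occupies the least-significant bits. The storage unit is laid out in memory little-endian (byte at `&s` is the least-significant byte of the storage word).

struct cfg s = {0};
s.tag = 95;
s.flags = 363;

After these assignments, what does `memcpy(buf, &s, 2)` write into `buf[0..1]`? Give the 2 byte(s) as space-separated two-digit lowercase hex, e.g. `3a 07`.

df b5

tag:7 = 95 → 0x5f << 0 → word 0x005f
flags:9 = 363 → 0x16b << 7 → word 0xb5df
word = 0xb5df → little-endian bytes:
  [0]=0xdf  [1]=0xb5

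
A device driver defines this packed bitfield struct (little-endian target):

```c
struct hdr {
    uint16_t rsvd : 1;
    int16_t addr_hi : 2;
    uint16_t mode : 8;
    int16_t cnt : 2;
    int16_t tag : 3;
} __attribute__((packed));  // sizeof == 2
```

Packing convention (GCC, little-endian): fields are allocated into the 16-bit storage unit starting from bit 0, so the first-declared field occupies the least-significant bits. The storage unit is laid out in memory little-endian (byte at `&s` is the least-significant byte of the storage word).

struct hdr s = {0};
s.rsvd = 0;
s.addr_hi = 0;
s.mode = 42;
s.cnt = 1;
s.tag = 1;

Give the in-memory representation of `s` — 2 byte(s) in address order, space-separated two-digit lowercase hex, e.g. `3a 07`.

rsvd (1b) val=0 bits=0x0 at bit 0: 0x0000
addr_hi (2b) val=0 bits=0x0 at bit 1: 0x0000
mode (8b) val=42 bits=0x2a at bit 3: 0x0150
cnt (2b) val=1 bits=0x1 at bit 11: 0x0950
tag (3b) val=1 bits=0x1 at bit 13: 0x2950
word = 0x2950 → little-endian bytes:
  [0]=0x50  [1]=0x29

50 29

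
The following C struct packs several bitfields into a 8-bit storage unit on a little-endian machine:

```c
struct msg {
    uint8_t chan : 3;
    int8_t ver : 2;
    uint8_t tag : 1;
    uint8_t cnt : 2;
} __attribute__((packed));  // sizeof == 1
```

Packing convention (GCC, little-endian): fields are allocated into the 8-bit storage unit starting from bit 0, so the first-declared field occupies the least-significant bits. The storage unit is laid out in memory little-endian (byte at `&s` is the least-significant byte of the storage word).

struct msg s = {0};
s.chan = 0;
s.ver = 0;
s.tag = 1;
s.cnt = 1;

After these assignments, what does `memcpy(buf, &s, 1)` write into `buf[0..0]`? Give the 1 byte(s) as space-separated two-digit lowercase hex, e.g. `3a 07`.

chan:3 = 0 → 0x0 << 0 → word 0x00
ver:2 = 0 → 0x0 << 3 → word 0x00
tag:1 = 1 → 0x1 << 5 → word 0x20
cnt:2 = 1 → 0x1 << 6 → word 0x60
word = 0x60 → little-endian bytes:
  [0]=0x60

60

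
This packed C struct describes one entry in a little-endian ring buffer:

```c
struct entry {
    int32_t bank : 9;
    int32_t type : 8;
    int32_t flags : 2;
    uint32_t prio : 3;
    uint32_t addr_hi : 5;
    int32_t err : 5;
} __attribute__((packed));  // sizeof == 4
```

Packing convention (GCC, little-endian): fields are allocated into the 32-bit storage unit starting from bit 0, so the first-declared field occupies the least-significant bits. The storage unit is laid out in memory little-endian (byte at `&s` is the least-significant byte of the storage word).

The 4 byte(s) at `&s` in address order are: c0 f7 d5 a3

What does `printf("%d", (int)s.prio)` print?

[0]=0xc0 [1]=0xf7 [2]=0xd5 [3]=0xa3 (little-endian) → word 0xa3d5f7c0
bank:9 @ bit 0 → (0xa3d5f7c0>>0)&0x1ff = 0x1c0
type:8 @ bit 9 → (0xa3d5f7c0>>9)&0xff = 0xfb
flags:2 @ bit 17 → (0xa3d5f7c0>>17)&0x3 = 0x2
prio:3 @ bit 19 → (0xa3d5f7c0>>19)&0x7 = 0x2  ←
addr_hi:5 @ bit 22 → (0xa3d5f7c0>>22)&0x1f = 0xf
err:5 @ bit 27 → (0xa3d5f7c0>>27)&0x1f = 0x14

2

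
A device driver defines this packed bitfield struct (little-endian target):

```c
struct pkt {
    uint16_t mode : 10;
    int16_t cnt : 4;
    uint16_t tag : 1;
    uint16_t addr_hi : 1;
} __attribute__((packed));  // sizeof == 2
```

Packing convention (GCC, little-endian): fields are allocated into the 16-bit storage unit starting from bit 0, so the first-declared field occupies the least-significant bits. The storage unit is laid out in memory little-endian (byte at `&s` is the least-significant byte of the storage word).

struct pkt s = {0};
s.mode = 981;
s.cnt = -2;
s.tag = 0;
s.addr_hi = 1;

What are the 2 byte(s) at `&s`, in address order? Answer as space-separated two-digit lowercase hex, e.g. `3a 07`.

d5 bb

mode:10 = 981 → 0x3d5 << 0 → word 0x03d5
cnt:4 = -2 → 0xe << 10 → word 0x3bd5
tag:1 = 0 → 0x0 << 14 → word 0x3bd5
addr_hi:1 = 1 → 0x1 << 15 → word 0xbbd5
word = 0xbbd5 → little-endian bytes:
  [0]=0xd5  [1]=0xbb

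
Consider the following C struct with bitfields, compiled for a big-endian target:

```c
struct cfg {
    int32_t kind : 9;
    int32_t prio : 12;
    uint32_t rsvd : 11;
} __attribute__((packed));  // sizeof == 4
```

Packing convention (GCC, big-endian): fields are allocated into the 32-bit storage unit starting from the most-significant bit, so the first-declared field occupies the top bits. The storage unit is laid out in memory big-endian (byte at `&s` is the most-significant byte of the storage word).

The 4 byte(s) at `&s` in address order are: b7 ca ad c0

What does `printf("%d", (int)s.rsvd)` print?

1472

[0]=0xb7 [1]=0xca [2]=0xad [3]=0xc0 (big-endian) → word 0xb7caadc0
kind [23+:9] = (word>>23) & 0x1ff = 367
prio [11+:12] = (word>>11) & 0xfff = 2389
rsvd [0+:11] = (word>>0) & 0x7ff = 1472  ←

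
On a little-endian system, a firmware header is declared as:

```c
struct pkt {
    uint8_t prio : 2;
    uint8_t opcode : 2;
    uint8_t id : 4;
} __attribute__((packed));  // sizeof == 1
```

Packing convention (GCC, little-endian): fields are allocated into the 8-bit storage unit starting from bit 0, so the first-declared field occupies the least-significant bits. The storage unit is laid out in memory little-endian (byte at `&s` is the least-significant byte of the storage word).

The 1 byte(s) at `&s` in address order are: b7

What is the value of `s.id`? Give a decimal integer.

[0]=0xb7 (little-endian) → word 0xb7
prio:2 @ bit 0 → (0xb7>>0)&0x3 = 0x3
opcode:2 @ bit 2 → (0xb7>>2)&0x3 = 0x1
id:4 @ bit 4 → (0xb7>>4)&0xf = 0xb  ←

11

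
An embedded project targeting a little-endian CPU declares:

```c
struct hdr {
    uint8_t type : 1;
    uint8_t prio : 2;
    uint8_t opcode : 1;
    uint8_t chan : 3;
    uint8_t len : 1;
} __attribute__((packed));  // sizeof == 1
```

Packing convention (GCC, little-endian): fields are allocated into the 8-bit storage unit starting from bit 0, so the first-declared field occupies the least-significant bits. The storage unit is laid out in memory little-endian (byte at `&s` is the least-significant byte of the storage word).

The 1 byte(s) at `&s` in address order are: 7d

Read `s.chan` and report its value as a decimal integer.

7

[0]=0x7d (little-endian) → word 0x7d
type [0+:1] = (word>>0) & 0x1 = 1
prio [1+:2] = (word>>1) & 0x3 = 2
opcode [3+:1] = (word>>3) & 0x1 = 1
chan [4+:3] = (word>>4) & 0x7 = 7  ←
len [7+:1] = (word>>7) & 0x1 = 0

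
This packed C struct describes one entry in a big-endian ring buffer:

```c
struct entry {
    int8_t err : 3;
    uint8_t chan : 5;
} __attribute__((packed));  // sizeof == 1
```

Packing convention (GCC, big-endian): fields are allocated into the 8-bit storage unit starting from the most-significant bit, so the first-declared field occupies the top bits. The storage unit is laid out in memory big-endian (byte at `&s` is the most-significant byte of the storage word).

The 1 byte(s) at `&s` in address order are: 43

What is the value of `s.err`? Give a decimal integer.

2

[0]=0x43 (big-endian) → word 0x43
err:3 @ bit 5 → (0x43>>5)&0x7 = 0x2  ←
chan:5 @ bit 0 → (0x43>>0)&0x1f = 0x3
err signed 3b, MSB=0: value = 2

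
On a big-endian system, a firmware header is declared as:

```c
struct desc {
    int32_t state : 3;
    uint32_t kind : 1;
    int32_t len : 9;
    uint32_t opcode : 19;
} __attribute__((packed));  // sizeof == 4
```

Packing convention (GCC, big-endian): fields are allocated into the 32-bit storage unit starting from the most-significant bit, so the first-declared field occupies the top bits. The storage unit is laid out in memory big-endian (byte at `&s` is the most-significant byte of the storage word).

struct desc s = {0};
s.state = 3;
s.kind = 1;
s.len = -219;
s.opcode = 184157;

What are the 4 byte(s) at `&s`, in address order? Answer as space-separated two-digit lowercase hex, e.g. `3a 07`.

79 2a cf 5d

state:3 = 3 → 0x3 << 29 → word 0x60000000
kind:1 = 1 → 0x1 << 28 → word 0x70000000
len:9 = -219 → 0x125 << 19 → word 0x79280000
opcode:19 = 184157 → 0x2cf5d << 0 → word 0x792acf5d
word = 0x792acf5d → big-endian bytes:
  [0]=0x79  [1]=0x2a  [2]=0xcf  [3]=0x5d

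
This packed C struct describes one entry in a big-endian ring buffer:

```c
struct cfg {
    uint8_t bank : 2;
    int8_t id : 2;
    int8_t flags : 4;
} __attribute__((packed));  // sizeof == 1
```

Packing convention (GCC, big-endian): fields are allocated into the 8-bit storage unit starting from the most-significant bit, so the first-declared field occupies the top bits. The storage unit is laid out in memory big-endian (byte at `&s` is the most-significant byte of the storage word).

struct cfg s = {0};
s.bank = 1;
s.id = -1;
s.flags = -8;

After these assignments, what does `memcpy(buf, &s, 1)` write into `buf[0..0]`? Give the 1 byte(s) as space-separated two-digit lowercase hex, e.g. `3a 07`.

78

bank (2b) val=1 bits=0x1 at bit 6: 0x40
id (2b) val=-1 bits=0x3 at bit 4: 0x70
flags (4b) val=-8 bits=0x8 at bit 0: 0x78
word = 0x78 → big-endian bytes:
  [0]=0x78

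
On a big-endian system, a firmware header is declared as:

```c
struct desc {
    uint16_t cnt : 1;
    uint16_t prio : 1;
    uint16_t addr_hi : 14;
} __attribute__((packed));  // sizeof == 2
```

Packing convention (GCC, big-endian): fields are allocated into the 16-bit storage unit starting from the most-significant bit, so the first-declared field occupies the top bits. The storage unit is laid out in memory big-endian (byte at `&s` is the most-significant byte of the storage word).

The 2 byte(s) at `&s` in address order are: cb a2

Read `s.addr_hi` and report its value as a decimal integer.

2978

[0]=0xcb [1]=0xa2 (big-endian) → word 0xcba2
cnt [15+:1] = (word>>15) & 0x1 = 1
prio [14+:1] = (word>>14) & 0x1 = 1
addr_hi [0+:14] = (word>>0) & 0x3fff = 2978  ←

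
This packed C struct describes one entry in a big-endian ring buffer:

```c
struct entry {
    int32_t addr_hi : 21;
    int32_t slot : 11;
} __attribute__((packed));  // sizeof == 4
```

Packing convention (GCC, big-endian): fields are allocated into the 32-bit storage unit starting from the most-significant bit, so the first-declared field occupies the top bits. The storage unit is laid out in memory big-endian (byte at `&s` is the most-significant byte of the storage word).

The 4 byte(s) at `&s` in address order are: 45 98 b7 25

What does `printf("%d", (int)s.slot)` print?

-219

[0]=0x45 [1]=0x98 [2]=0xb7 [3]=0x25 (big-endian) → word 0x4598b725
addr_hi [11+:21] = (word>>11) & 0x1fffff = 570134
slot [0+:11] = (word>>0) & 0x7ff = 1829  ←
slot signed 11b, MSB=1: 1829 - 2048 = -219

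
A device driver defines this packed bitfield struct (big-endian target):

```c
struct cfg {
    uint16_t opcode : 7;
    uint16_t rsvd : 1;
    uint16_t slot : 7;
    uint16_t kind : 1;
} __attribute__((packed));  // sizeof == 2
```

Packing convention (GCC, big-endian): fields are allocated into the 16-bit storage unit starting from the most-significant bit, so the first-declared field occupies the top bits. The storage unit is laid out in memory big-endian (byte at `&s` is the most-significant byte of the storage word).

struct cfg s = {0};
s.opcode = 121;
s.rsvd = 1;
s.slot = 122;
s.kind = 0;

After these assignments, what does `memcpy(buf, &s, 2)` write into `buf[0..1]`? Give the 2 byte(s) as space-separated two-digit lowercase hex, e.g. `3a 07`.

[9+:7] opcode=121 & 0x7f = 0x79; word=0xf200
[8+:1] rsvd=1 & 0x1 = 0x1; word=0xf300
[1+:7] slot=122 & 0x7f = 0x7a; word=0xf3f4
[0+:1] kind=0 & 0x1 = 0x0; word=0xf3f4
word = 0xf3f4 → big-endian bytes:
  [0]=0xf3  [1]=0xf4

f3 f4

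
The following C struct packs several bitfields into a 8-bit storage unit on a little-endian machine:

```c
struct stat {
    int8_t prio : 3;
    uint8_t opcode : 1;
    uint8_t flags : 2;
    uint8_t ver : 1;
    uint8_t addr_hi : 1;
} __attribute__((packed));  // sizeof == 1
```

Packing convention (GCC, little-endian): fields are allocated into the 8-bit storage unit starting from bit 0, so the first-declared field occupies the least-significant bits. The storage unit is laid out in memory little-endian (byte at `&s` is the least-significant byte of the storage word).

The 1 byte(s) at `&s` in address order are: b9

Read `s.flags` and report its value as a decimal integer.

[0]=0xb9 (little-endian) → word 0xb9
prio:3 @ bit 0 → (0xb9>>0)&0x7 = 0x1
opcode:1 @ bit 3 → (0xb9>>3)&0x1 = 0x1
flags:2 @ bit 4 → (0xb9>>4)&0x3 = 0x3  ←
ver:1 @ bit 6 → (0xb9>>6)&0x1 = 0x0
addr_hi:1 @ bit 7 → (0xb9>>7)&0x1 = 0x1

3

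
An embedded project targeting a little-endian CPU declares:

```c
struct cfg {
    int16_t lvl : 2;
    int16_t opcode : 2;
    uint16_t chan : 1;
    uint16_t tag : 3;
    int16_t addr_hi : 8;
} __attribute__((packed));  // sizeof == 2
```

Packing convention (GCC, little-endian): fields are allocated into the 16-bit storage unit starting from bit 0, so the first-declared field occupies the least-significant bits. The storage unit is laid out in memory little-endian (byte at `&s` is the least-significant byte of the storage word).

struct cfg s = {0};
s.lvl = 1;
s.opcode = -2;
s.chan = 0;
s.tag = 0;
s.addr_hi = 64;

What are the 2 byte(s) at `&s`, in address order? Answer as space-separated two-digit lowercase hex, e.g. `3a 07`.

09 40

lvl:2 = 1 → 0x1 << 0 → word 0x0001
opcode:2 = -2 → 0x2 << 2 → word 0x0009
chan:1 = 0 → 0x0 << 4 → word 0x0009
tag:3 = 0 → 0x0 << 5 → word 0x0009
addr_hi:8 = 64 → 0x40 << 8 → word 0x4009
word = 0x4009 → little-endian bytes:
  [0]=0x09  [1]=0x40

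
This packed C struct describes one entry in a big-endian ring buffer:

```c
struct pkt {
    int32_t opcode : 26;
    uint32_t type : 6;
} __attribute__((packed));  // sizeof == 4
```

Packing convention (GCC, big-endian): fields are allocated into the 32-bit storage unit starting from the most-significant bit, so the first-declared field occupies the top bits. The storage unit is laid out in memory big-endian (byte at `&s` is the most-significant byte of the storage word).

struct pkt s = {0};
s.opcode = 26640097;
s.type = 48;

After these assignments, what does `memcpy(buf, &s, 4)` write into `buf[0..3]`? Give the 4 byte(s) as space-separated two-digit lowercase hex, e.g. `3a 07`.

65 9f b8 70

opcode (26b) val=26640097 bits=0x1967ee1 at bit 6: 0x659fb840
type (6b) val=48 bits=0x30 at bit 0: 0x659fb870
word = 0x659fb870 → big-endian bytes:
  [0]=0x65  [1]=0x9f  [2]=0xb8  [3]=0x70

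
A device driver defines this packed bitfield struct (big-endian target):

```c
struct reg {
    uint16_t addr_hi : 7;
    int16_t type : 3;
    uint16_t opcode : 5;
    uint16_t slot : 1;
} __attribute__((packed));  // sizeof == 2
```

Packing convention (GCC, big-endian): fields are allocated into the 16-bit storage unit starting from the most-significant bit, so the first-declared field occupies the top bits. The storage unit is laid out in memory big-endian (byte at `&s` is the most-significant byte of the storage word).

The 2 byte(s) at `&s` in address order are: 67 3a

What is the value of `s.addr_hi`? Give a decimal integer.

51

[0]=0x67 [1]=0x3a (big-endian) → word 0x673a
addr_hi:7 @ bit 9 → (0x673a>>9)&0x7f = 0x33  ←
type:3 @ bit 6 → (0x673a>>6)&0x7 = 0x4
opcode:5 @ bit 1 → (0x673a>>1)&0x1f = 0x1d
slot:1 @ bit 0 → (0x673a>>0)&0x1 = 0x0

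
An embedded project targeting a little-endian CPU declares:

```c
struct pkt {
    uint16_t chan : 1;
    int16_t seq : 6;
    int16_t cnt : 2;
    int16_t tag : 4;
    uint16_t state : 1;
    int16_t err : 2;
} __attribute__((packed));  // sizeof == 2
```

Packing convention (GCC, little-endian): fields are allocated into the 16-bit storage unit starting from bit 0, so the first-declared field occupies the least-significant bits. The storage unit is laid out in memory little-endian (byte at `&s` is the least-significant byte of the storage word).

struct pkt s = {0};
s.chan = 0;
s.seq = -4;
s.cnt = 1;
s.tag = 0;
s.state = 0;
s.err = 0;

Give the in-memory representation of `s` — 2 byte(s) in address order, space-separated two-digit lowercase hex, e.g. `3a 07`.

f8 00

[0+:1] chan=0 & 0x1 = 0x0; word=0x0000
[1+:6] seq=-4 & 0x3f = 0x3c; word=0x0078
[7+:2] cnt=1 & 0x3 = 0x1; word=0x00f8
[9+:4] tag=0 & 0xf = 0x0; word=0x00f8
[13+:1] state=0 & 0x1 = 0x0; word=0x00f8
[14+:2] err=0 & 0x3 = 0x0; word=0x00f8
word = 0x00f8 → little-endian bytes:
  [0]=0xf8  [1]=0x00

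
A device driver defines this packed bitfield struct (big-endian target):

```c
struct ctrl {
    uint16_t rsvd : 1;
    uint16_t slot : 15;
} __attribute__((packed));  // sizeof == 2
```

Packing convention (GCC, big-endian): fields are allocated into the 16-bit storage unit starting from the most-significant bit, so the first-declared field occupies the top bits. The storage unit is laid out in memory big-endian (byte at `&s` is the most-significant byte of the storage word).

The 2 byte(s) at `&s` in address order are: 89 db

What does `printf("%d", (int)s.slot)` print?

[0]=0x89 [1]=0xdb (big-endian) → word 0x89db
rsvd:1 @ bit 15 → (0x89db>>15)&0x1 = 0x1
slot:15 @ bit 0 → (0x89db>>0)&0x7fff = 0x9db  ←

2523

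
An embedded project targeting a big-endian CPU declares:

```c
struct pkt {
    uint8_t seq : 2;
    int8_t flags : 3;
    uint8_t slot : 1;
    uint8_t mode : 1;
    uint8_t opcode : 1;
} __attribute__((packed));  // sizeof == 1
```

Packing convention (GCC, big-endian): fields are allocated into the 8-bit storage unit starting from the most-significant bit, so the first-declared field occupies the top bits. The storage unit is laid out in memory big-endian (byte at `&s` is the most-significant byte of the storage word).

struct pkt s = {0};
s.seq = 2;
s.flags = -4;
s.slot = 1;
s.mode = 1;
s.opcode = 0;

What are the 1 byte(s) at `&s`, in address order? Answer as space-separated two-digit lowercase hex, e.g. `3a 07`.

seq:2 = 2 → 0x2 << 6 → word 0x80
flags:3 = -4 → 0x4 << 3 → word 0xa0
slot:1 = 1 → 0x1 << 2 → word 0xa4
mode:1 = 1 → 0x1 << 1 → word 0xa6
opcode:1 = 0 → 0x0 << 0 → word 0xa6
word = 0xa6 → big-endian bytes:
  [0]=0xa6

a6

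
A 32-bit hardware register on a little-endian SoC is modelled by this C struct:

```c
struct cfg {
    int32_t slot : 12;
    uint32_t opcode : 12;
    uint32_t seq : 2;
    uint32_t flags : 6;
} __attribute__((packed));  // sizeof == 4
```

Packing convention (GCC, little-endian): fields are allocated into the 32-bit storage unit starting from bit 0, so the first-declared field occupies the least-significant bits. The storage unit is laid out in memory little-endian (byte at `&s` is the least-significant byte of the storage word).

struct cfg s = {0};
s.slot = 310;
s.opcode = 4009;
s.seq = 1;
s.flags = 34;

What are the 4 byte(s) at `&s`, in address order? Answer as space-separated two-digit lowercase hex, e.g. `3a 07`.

slot (12b) val=310 bits=0x136 at bit 0: 0x00000136
opcode (12b) val=4009 bits=0xfa9 at bit 12: 0x00fa9136
seq (2b) val=1 bits=0x1 at bit 24: 0x01fa9136
flags (6b) val=34 bits=0x22 at bit 26: 0x89fa9136
word = 0x89fa9136 → little-endian bytes:
  [0]=0x36  [1]=0x91  [2]=0xfa  [3]=0x89

36 91 fa 89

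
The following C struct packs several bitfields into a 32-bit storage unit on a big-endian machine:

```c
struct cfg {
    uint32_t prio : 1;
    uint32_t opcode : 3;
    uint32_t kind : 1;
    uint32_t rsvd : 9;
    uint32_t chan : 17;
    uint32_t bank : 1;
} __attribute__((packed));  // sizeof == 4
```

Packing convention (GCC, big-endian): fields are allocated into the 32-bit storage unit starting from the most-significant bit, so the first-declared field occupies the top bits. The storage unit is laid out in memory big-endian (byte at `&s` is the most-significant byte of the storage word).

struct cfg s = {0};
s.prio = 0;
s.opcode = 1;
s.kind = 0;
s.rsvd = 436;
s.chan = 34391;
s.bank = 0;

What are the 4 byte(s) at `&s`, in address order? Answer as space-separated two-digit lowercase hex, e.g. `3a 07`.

[31+:1] prio=0 & 0x1 = 0x0; word=0x00000000
[28+:3] opcode=1 & 0x7 = 0x1; word=0x10000000
[27+:1] kind=0 & 0x1 = 0x0; word=0x10000000
[18+:9] rsvd=436 & 0x1ff = 0x1b4; word=0x16d00000
[1+:17] chan=34391 & 0x1ffff = 0x8657; word=0x16d10cae
[0+:1] bank=0 & 0x1 = 0x0; word=0x16d10cae
word = 0x16d10cae → big-endian bytes:
  [0]=0x16  [1]=0xd1  [2]=0x0c  [3]=0xae

16 d1 0c ae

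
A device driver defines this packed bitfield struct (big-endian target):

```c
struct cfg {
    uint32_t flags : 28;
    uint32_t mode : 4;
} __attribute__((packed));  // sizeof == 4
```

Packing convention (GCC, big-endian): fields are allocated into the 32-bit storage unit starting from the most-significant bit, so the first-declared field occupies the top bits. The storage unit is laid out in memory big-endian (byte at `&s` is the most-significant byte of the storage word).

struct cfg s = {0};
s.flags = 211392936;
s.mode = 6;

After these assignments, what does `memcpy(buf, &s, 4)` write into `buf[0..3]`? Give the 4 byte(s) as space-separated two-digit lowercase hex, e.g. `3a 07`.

flags (28b) val=211392936 bits=0xc9999a8 at bit 4: 0xc9999a80
mode (4b) val=6 bits=0x6 at bit 0: 0xc9999a86
word = 0xc9999a86 → big-endian bytes:
  [0]=0xc9  [1]=0x99  [2]=0x9a  [3]=0x86

c9 99 9a 86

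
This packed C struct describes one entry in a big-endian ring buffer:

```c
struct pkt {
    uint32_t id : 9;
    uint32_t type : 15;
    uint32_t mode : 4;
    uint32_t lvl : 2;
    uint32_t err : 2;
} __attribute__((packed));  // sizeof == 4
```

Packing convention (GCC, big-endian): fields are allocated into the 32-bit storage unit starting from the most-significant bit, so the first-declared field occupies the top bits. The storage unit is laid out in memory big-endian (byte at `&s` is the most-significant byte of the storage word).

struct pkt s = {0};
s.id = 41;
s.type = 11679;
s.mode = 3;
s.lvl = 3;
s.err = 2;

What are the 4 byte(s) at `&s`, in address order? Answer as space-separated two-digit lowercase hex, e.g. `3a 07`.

14 ad 9f 3e

id:9 = 41 → 0x29 << 23 → word 0x14800000
type:15 = 11679 → 0x2d9f << 8 → word 0x14ad9f00
mode:4 = 3 → 0x3 << 4 → word 0x14ad9f30
lvl:2 = 3 → 0x3 << 2 → word 0x14ad9f3c
err:2 = 2 → 0x2 << 0 → word 0x14ad9f3e
word = 0x14ad9f3e → big-endian bytes:
  [0]=0x14  [1]=0xad  [2]=0x9f  [3]=0x3e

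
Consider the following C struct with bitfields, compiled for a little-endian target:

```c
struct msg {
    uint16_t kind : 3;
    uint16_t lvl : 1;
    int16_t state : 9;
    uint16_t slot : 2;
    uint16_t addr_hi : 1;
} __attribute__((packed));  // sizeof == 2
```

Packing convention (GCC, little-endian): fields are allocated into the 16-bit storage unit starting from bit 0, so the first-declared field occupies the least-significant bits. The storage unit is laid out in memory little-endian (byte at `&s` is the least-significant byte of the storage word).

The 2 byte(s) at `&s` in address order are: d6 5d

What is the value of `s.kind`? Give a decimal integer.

6

[0]=0xd6 [1]=0x5d (little-endian) → word 0x5dd6
kind:3 @ bit 0 → (0x5dd6>>0)&0x7 = 0x6  ←
lvl:1 @ bit 3 → (0x5dd6>>3)&0x1 = 0x0
state:9 @ bit 4 → (0x5dd6>>4)&0x1ff = 0x1dd
slot:2 @ bit 13 → (0x5dd6>>13)&0x3 = 0x2
addr_hi:1 @ bit 15 → (0x5dd6>>15)&0x1 = 0x0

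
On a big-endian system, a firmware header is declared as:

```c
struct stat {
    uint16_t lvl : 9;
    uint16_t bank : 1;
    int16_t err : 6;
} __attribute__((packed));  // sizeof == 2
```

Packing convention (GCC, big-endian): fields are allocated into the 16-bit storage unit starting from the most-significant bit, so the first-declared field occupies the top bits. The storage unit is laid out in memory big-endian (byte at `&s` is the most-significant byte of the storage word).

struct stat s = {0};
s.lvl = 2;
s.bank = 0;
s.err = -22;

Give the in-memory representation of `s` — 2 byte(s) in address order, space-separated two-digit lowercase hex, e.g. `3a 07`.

lvl:9 = 2 → 0x2 << 7 → word 0x0100
bank:1 = 0 → 0x0 << 6 → word 0x0100
err:6 = -22 → 0x2a << 0 → word 0x012a
word = 0x012a → big-endian bytes:
  [0]=0x01  [1]=0x2a

01 2a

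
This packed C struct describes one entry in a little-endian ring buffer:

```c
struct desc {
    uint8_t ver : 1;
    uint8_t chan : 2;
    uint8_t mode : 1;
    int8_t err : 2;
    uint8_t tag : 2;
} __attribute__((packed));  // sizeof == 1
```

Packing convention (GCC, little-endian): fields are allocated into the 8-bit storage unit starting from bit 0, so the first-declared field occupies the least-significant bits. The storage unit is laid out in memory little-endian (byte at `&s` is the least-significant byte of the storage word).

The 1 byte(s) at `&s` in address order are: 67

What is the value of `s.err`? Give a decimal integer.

[0]=0x67 (little-endian) → word 0x67
ver:1 @ bit 0 → (0x67>>0)&0x1 = 0x1
chan:2 @ bit 1 → (0x67>>1)&0x3 = 0x3
mode:1 @ bit 3 → (0x67>>3)&0x1 = 0x0
err:2 @ bit 4 → (0x67>>4)&0x3 = 0x2  ←
tag:2 @ bit 6 → (0x67>>6)&0x3 = 0x1
err signed 2b, MSB=1: 2 - 4 = -2

-2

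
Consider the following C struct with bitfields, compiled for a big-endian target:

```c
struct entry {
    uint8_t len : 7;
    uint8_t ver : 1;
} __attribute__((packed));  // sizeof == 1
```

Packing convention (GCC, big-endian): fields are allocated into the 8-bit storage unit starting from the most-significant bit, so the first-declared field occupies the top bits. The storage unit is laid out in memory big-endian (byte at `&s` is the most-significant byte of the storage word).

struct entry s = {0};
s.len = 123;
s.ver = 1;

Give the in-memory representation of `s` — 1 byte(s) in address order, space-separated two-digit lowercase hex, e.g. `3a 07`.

f7

len (7b) val=123 bits=0x7b at bit 1: 0xf6
ver (1b) val=1 bits=0x1 at bit 0: 0xf7
word = 0xf7 → big-endian bytes:
  [0]=0xf7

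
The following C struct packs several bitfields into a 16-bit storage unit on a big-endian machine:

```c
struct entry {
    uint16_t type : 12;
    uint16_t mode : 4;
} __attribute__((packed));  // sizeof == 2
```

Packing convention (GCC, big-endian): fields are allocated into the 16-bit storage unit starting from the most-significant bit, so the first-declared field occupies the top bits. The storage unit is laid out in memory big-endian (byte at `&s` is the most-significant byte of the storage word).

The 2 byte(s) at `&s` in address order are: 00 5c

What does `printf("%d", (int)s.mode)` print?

12

[0]=0x00 [1]=0x5c (big-endian) → word 0x005c
type:12 @ bit 4 → (0x005c>>4)&0xfff = 0x5
mode:4 @ bit 0 → (0x005c>>0)&0xf = 0xc  ←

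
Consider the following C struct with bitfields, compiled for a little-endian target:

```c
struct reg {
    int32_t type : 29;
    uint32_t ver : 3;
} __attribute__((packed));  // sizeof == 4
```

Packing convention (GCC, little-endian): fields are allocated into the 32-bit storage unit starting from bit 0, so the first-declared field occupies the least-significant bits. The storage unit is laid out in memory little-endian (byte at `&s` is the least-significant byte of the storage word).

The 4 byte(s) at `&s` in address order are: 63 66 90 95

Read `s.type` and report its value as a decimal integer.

[0]=0x63 [1]=0x66 [2]=0x90 [3]=0x95 (little-endian) → word 0x95906663
type [0+:29] = (word>>0) & 0x1fffffff = 361784931  ←
ver [29+:3] = (word>>29) & 0x7 = 4
type signed 29b, MSB=1: 361784931 - 536870912 = -175085981

-175085981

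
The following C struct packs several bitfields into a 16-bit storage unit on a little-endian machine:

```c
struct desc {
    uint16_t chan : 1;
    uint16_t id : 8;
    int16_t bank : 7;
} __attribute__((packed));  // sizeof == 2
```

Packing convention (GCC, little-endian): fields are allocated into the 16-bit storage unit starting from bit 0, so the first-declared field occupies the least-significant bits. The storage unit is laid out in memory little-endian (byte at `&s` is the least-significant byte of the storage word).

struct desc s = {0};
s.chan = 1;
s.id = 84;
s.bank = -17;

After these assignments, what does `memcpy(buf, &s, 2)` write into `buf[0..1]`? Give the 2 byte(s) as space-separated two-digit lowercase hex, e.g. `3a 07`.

chan (1b) val=1 bits=0x1 at bit 0: 0x0001
id (8b) val=84 bits=0x54 at bit 1: 0x00a9
bank (7b) val=-17 bits=0x6f at bit 9: 0xdea9
word = 0xdea9 → little-endian bytes:
  [0]=0xa9  [1]=0xde

a9 de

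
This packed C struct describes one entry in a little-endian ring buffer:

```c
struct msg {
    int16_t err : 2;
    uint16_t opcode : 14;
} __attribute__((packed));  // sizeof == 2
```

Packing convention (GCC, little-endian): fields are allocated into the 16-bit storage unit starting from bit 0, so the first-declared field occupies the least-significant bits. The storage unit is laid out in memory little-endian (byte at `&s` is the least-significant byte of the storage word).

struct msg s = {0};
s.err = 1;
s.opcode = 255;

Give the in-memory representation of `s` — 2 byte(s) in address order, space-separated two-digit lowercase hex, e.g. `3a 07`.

err:2 = 1 → 0x1 << 0 → word 0x0001
opcode:14 = 255 → 0xff << 2 → word 0x03fd
word = 0x03fd → little-endian bytes:
  [0]=0xfd  [1]=0x03

fd 03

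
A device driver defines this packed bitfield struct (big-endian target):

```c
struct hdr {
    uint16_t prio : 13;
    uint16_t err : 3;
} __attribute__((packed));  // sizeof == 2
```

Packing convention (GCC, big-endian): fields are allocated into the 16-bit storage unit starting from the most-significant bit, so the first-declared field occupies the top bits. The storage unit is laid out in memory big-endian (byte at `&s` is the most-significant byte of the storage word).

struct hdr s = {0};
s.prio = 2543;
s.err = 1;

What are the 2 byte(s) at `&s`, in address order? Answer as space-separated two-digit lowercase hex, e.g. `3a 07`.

4f 79

[3+:13] prio=2543 & 0x1fff = 0x9ef; word=0x4f78
[0+:3] err=1 & 0x7 = 0x1; word=0x4f79
word = 0x4f79 → big-endian bytes:
  [0]=0x4f  [1]=0x79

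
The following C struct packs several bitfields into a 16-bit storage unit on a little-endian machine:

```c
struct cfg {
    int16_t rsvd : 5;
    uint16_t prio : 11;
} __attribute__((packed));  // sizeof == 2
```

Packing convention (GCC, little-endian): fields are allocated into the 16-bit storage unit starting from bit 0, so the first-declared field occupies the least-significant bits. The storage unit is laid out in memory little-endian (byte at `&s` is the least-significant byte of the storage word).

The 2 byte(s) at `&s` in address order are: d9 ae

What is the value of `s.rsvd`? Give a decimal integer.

[0]=0xd9 [1]=0xae (little-endian) → word 0xaed9
rsvd:5 @ bit 0 → (0xaed9>>0)&0x1f = 0x19  ←
prio:11 @ bit 5 → (0xaed9>>5)&0x7ff = 0x576
rsvd signed 5b, MSB=1: 25 - 32 = -7

-7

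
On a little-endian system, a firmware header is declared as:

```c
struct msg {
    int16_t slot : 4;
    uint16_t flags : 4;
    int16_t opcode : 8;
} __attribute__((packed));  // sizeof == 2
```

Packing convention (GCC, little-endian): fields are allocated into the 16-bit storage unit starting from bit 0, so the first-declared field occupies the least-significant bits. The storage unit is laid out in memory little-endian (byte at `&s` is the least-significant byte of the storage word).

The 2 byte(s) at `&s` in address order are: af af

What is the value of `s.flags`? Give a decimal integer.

10

[0]=0xaf [1]=0xaf (little-endian) → word 0xafaf
slot:4 @ bit 0 → (0xafaf>>0)&0xf = 0xf
flags:4 @ bit 4 → (0xafaf>>4)&0xf = 0xa  ←
opcode:8 @ bit 8 → (0xafaf>>8)&0xff = 0xaf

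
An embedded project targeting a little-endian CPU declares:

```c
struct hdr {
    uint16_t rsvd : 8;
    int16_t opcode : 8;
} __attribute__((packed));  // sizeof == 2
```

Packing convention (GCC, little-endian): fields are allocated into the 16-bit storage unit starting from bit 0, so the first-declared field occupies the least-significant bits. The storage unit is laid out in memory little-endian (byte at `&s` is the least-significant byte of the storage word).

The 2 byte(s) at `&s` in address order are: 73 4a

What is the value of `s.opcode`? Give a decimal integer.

74

[0]=0x73 [1]=0x4a (little-endian) → word 0x4a73
rsvd [0+:8] = (word>>0) & 0xff = 115
opcode [8+:8] = (word>>8) & 0xff = 74  ←
opcode signed 8b, MSB=0: value = 74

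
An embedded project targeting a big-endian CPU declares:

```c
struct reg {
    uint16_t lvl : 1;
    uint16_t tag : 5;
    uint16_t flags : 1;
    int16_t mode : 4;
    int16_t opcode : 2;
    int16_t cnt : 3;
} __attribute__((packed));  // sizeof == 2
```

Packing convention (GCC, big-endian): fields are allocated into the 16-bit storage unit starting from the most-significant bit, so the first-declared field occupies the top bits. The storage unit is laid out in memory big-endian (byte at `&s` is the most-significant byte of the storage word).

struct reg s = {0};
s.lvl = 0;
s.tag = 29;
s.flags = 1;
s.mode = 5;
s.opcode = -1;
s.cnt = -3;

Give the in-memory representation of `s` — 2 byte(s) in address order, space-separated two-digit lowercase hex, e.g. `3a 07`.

76 bd

lvl (1b) val=0 bits=0x0 at bit 15: 0x0000
tag (5b) val=29 bits=0x1d at bit 10: 0x7400
flags (1b) val=1 bits=0x1 at bit 9: 0x7600
mode (4b) val=5 bits=0x5 at bit 5: 0x76a0
opcode (2b) val=-1 bits=0x3 at bit 3: 0x76b8
cnt (3b) val=-3 bits=0x5 at bit 0: 0x76bd
word = 0x76bd → big-endian bytes:
  [0]=0x76  [1]=0xbd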